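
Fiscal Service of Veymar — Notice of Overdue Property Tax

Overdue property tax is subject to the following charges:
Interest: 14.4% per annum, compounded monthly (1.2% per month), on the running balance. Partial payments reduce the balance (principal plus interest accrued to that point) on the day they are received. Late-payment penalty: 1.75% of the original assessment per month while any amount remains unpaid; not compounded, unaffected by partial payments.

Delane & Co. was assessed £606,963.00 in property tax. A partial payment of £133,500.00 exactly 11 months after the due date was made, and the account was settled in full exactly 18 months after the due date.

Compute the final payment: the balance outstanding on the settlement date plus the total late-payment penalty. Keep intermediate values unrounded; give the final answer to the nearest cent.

£798,402.77

Balance at month 11: £606,963.0000 × (1 + 0.012)^11 = £692,066.5442…
After £133,500.00 payment: £692,066.5442… − £133,500.00 = £558,566.5442…
Balance at month 18: £558,566.5442… × (1 + 0.012)^7 = £607,209.4296…
Penalty: 18 × 1.75% × £606,963.00 = £191,193.35…
Final settlement = outstanding balance + penalty = £607,209.4296… + £191,193.35… = £798,402.77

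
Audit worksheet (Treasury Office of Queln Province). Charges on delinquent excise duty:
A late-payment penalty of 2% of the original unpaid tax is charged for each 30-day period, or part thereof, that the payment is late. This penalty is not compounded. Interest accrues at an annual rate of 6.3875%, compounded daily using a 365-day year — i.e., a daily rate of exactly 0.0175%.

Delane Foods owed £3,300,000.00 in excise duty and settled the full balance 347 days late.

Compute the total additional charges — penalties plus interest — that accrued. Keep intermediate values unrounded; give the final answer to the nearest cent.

£998,583.34

Penalty periods: ⌈347/30⌉ = 12; penalty = 12 × 2% × £3,300,000.00 = £792,000.00
Interest: £3,300,000.00 × ((1 + 0.000175)^347 − 1) = £3,300,000.00 × 0.06260101… = £206,583.3388…
Penalties + interest = £792,000.0000 + £206,583.3388… = £998,583.34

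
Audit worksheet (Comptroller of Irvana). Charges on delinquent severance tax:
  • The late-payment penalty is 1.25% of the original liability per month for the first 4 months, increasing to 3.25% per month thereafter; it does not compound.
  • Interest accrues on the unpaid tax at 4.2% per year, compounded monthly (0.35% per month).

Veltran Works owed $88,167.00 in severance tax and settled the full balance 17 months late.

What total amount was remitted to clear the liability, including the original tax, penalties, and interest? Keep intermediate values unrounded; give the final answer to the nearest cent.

Penalty, months 1–4: 4 × 1.25% × $88,167.00 = $4,408.35
Penalty, months 5–17: 13 × 3.25% × $88,167.00 = $37,250.56…
Interest: $88,167.00 × ((1 + 0.0035)^17 − 1) = $88,167.00 × 0.0611955… = $5,395.4250…
Total = $88,167.00 + $41,658.9075 + $5,395.4250… = $135,221.33

$135,221.33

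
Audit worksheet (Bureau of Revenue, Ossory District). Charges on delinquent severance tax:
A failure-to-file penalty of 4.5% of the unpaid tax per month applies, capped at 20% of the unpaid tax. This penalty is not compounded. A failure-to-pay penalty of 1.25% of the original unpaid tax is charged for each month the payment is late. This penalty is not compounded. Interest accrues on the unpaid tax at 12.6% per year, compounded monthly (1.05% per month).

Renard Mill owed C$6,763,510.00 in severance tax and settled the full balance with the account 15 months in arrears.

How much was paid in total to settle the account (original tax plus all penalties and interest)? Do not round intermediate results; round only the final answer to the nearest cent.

Failure-to-file: 15 × 4.5% × C$6,763,510.00 = C$4,565,369.25, capped at 20% × C$6,763,510.00 = C$1,352,702.00
Failure-to-pay penalty = 1.25% × C$6,763,510.00 × 15 mo = C$1,268,158.13…
Interest: C$6,763,510.00 × ((1 + 0.0105)^15 − 1) = C$6,763,510.00 × 0.1696200… = C$1,147,226.2355…
Total = C$6,763,510.00 + C$2,620,860.1250 + C$1,147,226.2355… = C$10,531,596.36

C$10,531,596.36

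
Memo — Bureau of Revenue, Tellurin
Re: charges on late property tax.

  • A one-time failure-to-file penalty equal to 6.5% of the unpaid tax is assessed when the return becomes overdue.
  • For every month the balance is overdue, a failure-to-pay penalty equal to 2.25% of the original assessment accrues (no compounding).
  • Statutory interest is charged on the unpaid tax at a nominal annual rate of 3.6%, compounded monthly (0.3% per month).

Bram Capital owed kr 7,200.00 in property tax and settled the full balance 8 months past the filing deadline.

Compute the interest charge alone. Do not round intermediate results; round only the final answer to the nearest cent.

kr 174.63

Interest: kr 7,200.00 × ((1 + 0.003)^8 − 1) = kr 7,200.00 × 0.0242535… = kr 174.6253…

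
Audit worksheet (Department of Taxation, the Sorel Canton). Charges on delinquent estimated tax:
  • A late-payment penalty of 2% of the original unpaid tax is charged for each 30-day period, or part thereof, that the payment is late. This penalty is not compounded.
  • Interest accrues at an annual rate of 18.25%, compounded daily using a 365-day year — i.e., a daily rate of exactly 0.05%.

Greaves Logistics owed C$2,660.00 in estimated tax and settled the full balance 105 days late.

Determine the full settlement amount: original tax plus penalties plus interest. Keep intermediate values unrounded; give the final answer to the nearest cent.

Penalty periods: ⌈105/30⌉ = 4; penalty = 4 × 2% × C$2,660.00 = C$212.80
Interest: C$2,660.00 × ((1 + 0.0005)^105 − 1) = C$2,660.00 × 0.05388873… = C$143.3440…
Total = C$2,660.00 + C$212.8000 + C$143.3440… = C$3,016.14

C$3,016.14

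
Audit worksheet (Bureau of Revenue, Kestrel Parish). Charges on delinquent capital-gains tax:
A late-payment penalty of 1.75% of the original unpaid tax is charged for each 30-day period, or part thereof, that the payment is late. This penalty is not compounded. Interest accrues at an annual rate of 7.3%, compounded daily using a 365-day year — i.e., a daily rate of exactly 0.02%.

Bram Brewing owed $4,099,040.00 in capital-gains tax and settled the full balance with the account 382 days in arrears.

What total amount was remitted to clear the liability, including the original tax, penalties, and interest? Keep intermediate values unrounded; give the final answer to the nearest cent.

$5,356,977.99

Penalty periods: ⌈382/30⌉ = 13; penalty = 13 × 1.75% × $4,099,040.00 = $932,531.60
Interest: $4,099,040.00 × ((1 + 0.0002)^382 − 1) = $4,099,040.00 × 0.07938600… = $325,406.3897…
Total = $4,099,040.00 + $932,531.6000 + $325,406.3897… = $5,356,977.99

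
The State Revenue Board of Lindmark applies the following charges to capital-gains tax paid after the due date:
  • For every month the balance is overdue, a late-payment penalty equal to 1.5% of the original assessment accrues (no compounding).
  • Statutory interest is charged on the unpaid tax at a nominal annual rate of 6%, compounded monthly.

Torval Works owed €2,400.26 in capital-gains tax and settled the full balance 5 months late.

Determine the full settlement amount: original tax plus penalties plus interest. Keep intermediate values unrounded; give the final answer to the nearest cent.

€2,640.89

Late-payment penalty = 1.5% × €2,400.26 × 5 mo = €180.02…
Interest (6%/yr ÷ 12 = 0.5%/month): €2,400.26 × ((1 + 0.005)^5 − 1) = €60.6096…
Total = €2,400.26 + €180.0195 + €60.6096… = €2,640.89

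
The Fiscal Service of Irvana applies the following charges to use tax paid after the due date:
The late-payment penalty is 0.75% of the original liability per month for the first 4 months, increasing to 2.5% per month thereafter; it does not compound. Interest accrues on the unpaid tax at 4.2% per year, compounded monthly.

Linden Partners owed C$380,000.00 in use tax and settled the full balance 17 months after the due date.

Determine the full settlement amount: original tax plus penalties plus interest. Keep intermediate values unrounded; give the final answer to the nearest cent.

C$538,154.30

Penalty, months 1–4: 4 × 0.75% × C$380,000.00 = C$11,400.00
Penalty, months 5–17: 13 × 2.5% × C$380,000.00 = C$123,500.00
Interest (4.2%/yr ÷ 12 = 0.35%/month): C$380,000.00 × ((1 + 0.0035)^17 − 1) = C$23,254.2959…
Total = C$380,000.00 + C$134,900.0000 + C$23,254.2959… = C$538,154.30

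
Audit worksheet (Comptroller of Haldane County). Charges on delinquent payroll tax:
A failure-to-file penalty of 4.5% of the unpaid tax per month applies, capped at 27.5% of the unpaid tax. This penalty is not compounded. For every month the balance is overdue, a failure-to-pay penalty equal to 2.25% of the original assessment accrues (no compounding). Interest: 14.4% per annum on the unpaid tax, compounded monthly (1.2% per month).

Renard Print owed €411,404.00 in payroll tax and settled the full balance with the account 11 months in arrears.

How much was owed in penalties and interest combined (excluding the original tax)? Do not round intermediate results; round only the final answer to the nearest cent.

€272,642.40

Failure-to-file: 11 × 4.5% × €411,404.00 = €203,644.98, capped at 27.5% × €411,404.00 = €113,136.10
Failure-to-pay penalty = 2.25% × €411,404.00 × 11 mo = €101,822.49
Interest: €411,404.00 × ((1 + 0.012)^11 − 1) = €411,404.00 × 0.1402121… = €57,683.8102…
Penalties + interest = €214,958.5900 + €57,683.8102… = €272,642.40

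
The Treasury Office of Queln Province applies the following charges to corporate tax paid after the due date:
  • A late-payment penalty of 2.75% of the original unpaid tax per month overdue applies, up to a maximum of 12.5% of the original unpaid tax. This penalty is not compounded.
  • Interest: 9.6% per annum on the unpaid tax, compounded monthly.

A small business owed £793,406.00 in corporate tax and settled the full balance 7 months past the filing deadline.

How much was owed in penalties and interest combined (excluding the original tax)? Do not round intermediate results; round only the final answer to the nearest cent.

Penalty (uncapped): 7 × 2.75% × £793,406.00 = £152,730.66…; cap = 12.5% × £793,406.00 = £99,175.75 → penalty = £99,175.75
Interest (9.6%/yr ÷ 12 = 0.8%/month): £793,406.00 × ((1 + 0.008)^7 − 1) = £45,511.4058…
Penalties + interest = £99,175.7500 + £45,511.4058… = £144,687.16

£144,687.16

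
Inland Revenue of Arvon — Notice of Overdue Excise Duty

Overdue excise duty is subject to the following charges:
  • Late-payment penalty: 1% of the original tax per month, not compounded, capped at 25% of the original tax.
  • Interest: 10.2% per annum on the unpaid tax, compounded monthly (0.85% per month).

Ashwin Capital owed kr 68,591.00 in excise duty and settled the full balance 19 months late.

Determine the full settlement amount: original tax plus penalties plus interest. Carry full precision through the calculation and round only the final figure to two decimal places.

kr 93,590.40

Penalty: 19 × 1% × kr 68,591.00 = kr 13,032.29 (below the 25% cap of kr 17,147.75)
Interest: kr 68,591.00 × ((1 + 0.0085)^19 − 1) = kr 68,591.00 × 0.1744706… = kr 11,967.1127…
Total = kr 68,591.00 + kr 13,032.2900 + kr 11,967.1127… = kr 93,590.40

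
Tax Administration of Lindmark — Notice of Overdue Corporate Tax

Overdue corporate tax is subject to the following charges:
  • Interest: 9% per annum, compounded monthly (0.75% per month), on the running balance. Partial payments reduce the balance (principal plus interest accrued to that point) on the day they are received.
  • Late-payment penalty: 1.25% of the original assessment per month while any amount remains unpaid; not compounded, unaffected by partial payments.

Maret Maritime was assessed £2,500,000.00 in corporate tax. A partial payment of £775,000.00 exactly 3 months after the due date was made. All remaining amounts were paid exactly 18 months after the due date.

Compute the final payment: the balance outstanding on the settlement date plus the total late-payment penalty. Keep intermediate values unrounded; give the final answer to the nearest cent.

Balance at month 3: £2,500,000.0000 × (1 + 0.0075)^3 = £2,556,672.9297…
After £775,000.00 payment: £2,556,672.9297… − £775,000.00 = £1,781,672.9297…
Balance at month 18: £1,781,672.9297… × (1 + 0.0075)^15 = £1,992,983.9612…
Penalty: 18 × 1.25% × £2,500,000.00 = £562,500.00
Final settlement = outstanding balance + penalty = £1,992,983.9612… + £562,500.00 = £2,555,483.96

£2,555,483.96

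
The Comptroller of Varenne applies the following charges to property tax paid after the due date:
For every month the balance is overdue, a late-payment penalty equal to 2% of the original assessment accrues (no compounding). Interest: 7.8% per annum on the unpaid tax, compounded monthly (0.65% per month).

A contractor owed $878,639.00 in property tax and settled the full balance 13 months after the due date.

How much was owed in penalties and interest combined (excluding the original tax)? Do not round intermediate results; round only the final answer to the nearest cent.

Late-payment penalty: 13 × 2% × $878,639.00 = $228,446.14
Interest: $878,639.00 × ((1 + 0.0065)^13 − 1) = $878,639.00 × 0.0878753… = $77,210.6957…
Penalties + interest = $228,446.1400 + $77,210.6957… = $305,656.84

$305,656.84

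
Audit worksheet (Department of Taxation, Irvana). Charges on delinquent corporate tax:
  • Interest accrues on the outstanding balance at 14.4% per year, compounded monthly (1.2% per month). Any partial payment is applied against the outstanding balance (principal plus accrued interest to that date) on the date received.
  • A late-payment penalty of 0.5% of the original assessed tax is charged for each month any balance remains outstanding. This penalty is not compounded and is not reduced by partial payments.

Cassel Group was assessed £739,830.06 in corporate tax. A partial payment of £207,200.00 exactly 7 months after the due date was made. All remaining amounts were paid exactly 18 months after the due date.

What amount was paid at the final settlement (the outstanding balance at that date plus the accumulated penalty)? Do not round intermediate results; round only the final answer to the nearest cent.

Balance at month 7: £739,830.0600 × (1 + 0.012)^7 = £804,258.3169…
After £207,200.00 payment: £804,258.3169… − £207,200.00 = £597,058.3169…
Balance at month 18: £597,058.3169… × (1 + 0.012)^11 = £680,773.1049…
Penalty: 18 × 0.5% × £739,830.06 = £66,584.71…
Final settlement = outstanding balance + penalty = £680,773.1049… + £66,584.71… = £747,357.81

£747,357.81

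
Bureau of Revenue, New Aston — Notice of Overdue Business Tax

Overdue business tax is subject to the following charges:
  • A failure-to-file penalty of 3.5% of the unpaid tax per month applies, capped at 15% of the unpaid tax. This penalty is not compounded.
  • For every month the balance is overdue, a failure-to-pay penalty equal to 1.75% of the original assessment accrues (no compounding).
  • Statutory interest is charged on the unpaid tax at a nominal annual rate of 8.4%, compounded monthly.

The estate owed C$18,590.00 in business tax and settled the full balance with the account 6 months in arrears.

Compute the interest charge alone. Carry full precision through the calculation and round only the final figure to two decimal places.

Interest (8.4%/yr ÷ 12 = 0.7%/month): C$18,590.00 × ((1 + 0.007)^6 − 1) = C$794.5718…

C$794.57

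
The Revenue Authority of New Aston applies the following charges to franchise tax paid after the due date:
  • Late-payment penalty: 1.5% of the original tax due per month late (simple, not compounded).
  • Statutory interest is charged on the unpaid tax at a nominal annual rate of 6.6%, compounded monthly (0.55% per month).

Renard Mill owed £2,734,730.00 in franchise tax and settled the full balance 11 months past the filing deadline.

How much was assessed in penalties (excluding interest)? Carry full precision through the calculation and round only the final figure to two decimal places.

Late-payment penalty: 11 × 1.5% × £2,734,730.00 = £451,230.45

£451,230.45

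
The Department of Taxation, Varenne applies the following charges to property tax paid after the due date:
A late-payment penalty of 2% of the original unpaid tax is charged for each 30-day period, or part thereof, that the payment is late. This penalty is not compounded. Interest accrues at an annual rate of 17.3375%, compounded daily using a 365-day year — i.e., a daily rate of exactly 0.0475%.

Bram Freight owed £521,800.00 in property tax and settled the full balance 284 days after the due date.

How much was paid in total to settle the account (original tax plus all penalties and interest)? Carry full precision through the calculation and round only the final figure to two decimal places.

Penalty periods: ⌈284/30⌉ = 10; penalty = 10 × 2% × £521,800.00 = £104,360.00
Interest: £521,800.00 × ((1 + 0.000475)^284 − 1) = £521,800.00 × 0.14438568… = £75,340.4492…
Total = £521,800.00 + £104,360.0000 + £75,340.4492… = £701,500.45

£701,500.45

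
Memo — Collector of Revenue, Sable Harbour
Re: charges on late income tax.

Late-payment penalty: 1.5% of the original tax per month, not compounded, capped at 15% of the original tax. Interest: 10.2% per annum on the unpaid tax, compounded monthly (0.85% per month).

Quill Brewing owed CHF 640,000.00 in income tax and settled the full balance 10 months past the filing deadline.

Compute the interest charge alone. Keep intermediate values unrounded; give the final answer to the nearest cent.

Interest: CHF 640,000.00 × ((1 + 0.0085)^10 − 1) = CHF 640,000.00 × 0.0883261… = CHF 56,528.6736…

CHF 56,528.67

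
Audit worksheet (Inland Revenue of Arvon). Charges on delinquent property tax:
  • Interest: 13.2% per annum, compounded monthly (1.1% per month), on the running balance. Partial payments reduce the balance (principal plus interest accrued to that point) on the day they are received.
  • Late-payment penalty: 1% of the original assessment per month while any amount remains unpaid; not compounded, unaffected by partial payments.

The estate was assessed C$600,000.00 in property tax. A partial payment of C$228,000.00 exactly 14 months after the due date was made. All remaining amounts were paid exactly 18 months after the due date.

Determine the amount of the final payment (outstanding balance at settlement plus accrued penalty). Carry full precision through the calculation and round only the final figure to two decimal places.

C$600,388.44

Balance at month 14: C$600,000.0000 × (1 + 0.011)^14 = C$699,306.2805…
After C$228,000.00 payment: C$699,306.2805… − C$228,000.00 = C$471,306.2805…
Balance at month 18: C$471,306.2805… × (1 + 0.011)^4 = C$492,388.4413…
Penalty: 18 × 1% × C$600,000.00 = C$108,000.00
Final settlement = outstanding balance + penalty = C$492,388.4413… + C$108,000.00 = C$600,388.44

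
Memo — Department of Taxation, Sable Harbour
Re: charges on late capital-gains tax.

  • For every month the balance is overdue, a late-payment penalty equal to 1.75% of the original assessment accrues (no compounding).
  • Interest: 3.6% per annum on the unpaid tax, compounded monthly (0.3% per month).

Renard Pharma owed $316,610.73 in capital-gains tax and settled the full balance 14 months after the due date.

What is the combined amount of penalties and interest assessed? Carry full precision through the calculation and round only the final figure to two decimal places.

Late-payment penalty: 14 × 1.75% × $316,610.73 = $77,569.63…
Interest: $316,610.73 × ((1 + 0.003)^14 − 1) = $316,610.73 × 0.0428289… = $13,560.0923…
Penalties + interest = $77,569.6289… + $13,560.0923… = $91,129.72

$91,129.72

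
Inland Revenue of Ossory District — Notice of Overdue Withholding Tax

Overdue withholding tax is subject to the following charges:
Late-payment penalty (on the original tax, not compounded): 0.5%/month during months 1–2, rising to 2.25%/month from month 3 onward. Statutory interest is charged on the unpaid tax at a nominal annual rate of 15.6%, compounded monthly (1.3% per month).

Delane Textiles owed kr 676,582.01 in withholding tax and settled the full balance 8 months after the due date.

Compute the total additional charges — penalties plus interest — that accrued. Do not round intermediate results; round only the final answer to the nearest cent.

Penalty, months 1–2: 2 × 0.5% × kr 676,582.01 = kr 6,765.82…
Penalty, months 3–8: 6 × 2.25% × kr 676,582.01 = kr 91,338.57…
Interest: kr 676,582.01 × ((1 + 0.013)^8 − 1) = kr 676,582.01 × 0.1088571… = kr 73,650.7232…
Penalties + interest = kr 98,104.3915… + kr 73,650.7232… = kr 171,755.11

kr 171,755.11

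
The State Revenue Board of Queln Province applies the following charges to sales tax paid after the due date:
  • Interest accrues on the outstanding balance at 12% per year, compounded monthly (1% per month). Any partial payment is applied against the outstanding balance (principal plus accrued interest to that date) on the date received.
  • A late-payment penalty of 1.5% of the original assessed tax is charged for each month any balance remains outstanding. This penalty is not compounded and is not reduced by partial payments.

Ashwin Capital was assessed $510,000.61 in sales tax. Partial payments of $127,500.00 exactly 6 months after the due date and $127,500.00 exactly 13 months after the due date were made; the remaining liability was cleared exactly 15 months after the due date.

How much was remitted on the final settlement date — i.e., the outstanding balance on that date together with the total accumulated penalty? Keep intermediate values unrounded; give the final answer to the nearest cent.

$437,337.39

Balance at month 6: $510,000.6100 × (1 + 0.01)^6 = $541,375.9243…
After $127,500.00 payment: $541,375.9243… − $127,500.00 = $413,875.9243…
Balance at month 13: $413,875.9243… × (1 + 0.01)^7 = $443,731.0099…
After $127,500.00 payment: $443,731.0099… − $127,500.00 = $316,231.0099…
Balance at month 15: $316,231.0099… × (1 + 0.01)^2 = $322,587.2532…
Penalty: 15 × 1.5% × $510,000.61 = $114,750.14…
Final settlement = outstanding balance + penalty = $322,587.2532… + $114,750.14… = $437,337.39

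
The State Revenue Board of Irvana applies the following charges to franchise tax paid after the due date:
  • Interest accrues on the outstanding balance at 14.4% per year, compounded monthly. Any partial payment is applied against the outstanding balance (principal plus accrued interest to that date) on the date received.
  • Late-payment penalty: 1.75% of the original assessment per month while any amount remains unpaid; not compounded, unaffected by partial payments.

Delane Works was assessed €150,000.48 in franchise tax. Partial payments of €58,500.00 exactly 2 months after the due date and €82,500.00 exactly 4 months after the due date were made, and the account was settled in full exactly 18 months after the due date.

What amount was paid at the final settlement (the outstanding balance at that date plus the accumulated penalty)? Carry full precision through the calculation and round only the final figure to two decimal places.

€64,880.41

Monthly rate = 14.4% ÷ 12 = 1.2%
Balance at month 2: €150,000.4800 × (1 + 0.012)^2 = €153,622.0916…
After €58,500.00 payment: €153,622.0916… − €58,500.00 = €95,122.0916…
Balance at month 4: €95,122.0916… × (1 + 0.012)^2 = €97,418.7194…
After €82,500.00 payment: €97,418.7194… − €82,500.00 = €14,918.7194…
Balance at month 18: €14,918.7194… × (1 + 0.012)^14 = €17,630.2601…
Penalty: 18 × 1.75% × €150,000.48 = €47,250.15…
Final settlement = outstanding balance + penalty = €17,630.2601… + €47,250.15… = €64,880.41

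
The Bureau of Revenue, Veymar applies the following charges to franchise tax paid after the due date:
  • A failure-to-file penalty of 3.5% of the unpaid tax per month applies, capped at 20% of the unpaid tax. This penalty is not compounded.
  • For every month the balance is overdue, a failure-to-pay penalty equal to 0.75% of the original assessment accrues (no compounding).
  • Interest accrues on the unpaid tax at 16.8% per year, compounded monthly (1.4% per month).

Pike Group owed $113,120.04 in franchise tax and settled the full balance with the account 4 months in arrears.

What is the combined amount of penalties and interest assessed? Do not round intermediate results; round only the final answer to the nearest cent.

$25,699.40

Failure-to-file: 4 × 3.5% × $113,120.04 = $15,836.81… (under the 20% cap)
Failure-to-pay penalty = 0.75% × $113,120.04 × 4 mo = $3,393.60…
Interest: $113,120.04 × ((1 + 0.014)^4 − 1) = $113,120.04 × 0.0571870… = $6,468.9974…
Penalties + interest = $19,230.4068 + $6,468.9974… = $25,699.40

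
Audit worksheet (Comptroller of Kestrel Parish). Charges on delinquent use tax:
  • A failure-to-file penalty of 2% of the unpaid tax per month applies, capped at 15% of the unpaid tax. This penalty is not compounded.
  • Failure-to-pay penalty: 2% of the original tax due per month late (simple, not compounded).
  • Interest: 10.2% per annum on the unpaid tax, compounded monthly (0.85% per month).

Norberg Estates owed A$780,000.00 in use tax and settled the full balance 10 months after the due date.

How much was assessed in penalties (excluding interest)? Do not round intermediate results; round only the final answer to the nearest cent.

Failure-to-file: 10 × 2% × A$780,000.00 = A$156,000.00, capped at 15% × A$780,000.00 = A$117,000.00
Failure-to-pay penalty: 10 × 2% × A$780,000.00 = A$156,000.00
Total penalty = A$117,000.00 + A$156,000.00 = A$273,000.00

A$273,000.00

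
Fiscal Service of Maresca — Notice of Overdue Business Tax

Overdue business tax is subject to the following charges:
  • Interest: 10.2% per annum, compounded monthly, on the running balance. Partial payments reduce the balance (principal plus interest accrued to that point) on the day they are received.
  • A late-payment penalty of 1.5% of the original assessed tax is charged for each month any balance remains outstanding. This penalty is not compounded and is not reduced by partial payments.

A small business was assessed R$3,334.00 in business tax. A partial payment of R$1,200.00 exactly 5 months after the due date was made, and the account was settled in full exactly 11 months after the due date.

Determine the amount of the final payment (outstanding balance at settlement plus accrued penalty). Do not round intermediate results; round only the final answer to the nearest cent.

R$2,946.92

Monthly rate = 10.2% ÷ 12 = 0.85%
Balance at month 5: R$3,334.0000 × (1 + 0.0085)^5 = R$3,478.1244…
After R$1,200.00 payment: R$3,478.1244… − R$1,200.00 = R$2,278.1244…
Balance at month 11: R$2,278.1244… × (1 + 0.0085)^6 = R$2,396.8058…
Penalty: 11 × 1.5% × R$3,334.00 = R$550.11
Final settlement = outstanding balance + penalty = R$2,396.8058… + R$550.11 = R$2,946.92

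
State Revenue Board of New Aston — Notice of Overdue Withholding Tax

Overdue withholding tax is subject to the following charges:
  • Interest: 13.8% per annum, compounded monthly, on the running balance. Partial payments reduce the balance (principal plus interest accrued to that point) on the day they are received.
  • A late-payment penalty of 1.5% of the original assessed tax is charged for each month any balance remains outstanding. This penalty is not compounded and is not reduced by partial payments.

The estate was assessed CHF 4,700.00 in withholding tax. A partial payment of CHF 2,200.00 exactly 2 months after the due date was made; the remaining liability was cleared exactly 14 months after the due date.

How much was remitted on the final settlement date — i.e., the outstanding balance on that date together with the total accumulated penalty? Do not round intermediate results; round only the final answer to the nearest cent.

Monthly rate = 13.8% ÷ 12 = 1.15%
Balance at month 2: CHF 4,700.0000 × (1 + 0.0115)^2 = CHF 4,808.7216…
After CHF 2,200.00 payment: CHF 4,808.7216… − CHF 2,200.00 = CHF 2,608.7216…
Balance at month 14: CHF 2,608.7216… × (1 + 0.0115)^12 = CHF 2,992.3912…
Penalty: 14 × 1.5% × CHF 4,700.00 = CHF 987.00
Final settlement = outstanding balance + penalty = CHF 2,992.3912… + CHF 987.00 = CHF 3,979.39

CHF 3,979.39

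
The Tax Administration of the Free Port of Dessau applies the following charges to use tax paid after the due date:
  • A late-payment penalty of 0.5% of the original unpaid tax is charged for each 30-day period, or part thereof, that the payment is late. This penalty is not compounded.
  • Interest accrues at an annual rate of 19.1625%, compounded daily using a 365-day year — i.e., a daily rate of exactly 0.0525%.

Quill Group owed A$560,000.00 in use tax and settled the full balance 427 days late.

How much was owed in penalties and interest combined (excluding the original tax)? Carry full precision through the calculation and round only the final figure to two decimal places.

Penalty periods: ⌈427/30⌉ = 15; penalty = 15 × 0.5% × A$560,000.00 = A$42,000.00
Interest: A$560,000.00 × ((1 + 0.000525)^427 − 1) = A$560,000.00 × 0.25121637… = A$140,681.1675…
Penalties + interest = A$42,000.0000 + A$140,681.1675… = A$182,681.17

A$182,681.17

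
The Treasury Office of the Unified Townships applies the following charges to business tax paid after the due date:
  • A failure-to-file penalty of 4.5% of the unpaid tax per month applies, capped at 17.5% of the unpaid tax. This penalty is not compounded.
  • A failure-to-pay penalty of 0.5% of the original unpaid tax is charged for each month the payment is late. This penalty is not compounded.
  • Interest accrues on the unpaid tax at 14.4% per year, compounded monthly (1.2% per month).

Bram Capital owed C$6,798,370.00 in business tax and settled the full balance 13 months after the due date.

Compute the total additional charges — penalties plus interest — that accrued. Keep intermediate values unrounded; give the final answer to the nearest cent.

Failure-to-file: 13 × 4.5% × C$6,798,370.00 = C$3,977,046.45, capped at 17.5% × C$6,798,370.00 = C$1,189,714.75
Failure-to-pay penalty: 13 × 0.5% × C$6,798,370.00 = C$441,894.05
Interest: C$6,798,370.00 × ((1 + 0.012)^13 − 1) = C$6,798,370.00 × 0.1677414… = C$1,140,367.8274…
Penalties + interest = C$1,631,608.8000 + C$1,140,367.8274… = C$2,771,976.63

C$2,771,976.63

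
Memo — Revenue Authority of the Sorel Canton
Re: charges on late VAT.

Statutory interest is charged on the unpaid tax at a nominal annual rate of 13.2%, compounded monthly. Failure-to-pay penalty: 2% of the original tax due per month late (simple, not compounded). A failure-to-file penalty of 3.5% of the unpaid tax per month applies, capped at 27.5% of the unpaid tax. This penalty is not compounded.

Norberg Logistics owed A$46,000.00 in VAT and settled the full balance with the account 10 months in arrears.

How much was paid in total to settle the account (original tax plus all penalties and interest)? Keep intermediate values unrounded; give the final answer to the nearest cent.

Failure-to-file: 10 × 3.5% × A$46,000.00 = A$16,100.00, capped at 27.5% × A$46,000.00 = A$12,650.00
Failure-to-pay penalty: 10 × 2% × A$46,000.00 = A$9,200.00
Interest (13.2%/yr ÷ 12 = 1.1%/month): A$46,000.00 × ((1 + 0.011)^10 − 1) = A$5,317.9604…
Total = A$46,000.00 + A$21,850.0000 + A$5,317.9604… = A$73,167.96

A$73,167.96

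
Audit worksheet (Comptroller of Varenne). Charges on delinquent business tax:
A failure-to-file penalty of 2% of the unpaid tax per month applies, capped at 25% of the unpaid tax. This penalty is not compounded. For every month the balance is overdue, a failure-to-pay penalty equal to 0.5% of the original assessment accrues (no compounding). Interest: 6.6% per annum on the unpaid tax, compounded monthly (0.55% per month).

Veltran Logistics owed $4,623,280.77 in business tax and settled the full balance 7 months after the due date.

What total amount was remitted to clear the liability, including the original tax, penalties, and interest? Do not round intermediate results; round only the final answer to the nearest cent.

Failure-to-file: 7 × 2% × $4,623,280.77 = $647,259.31… (under the 25% cap)
Failure-to-pay penalty = 0.5% × $4,623,280.77 × 7 mo = $161,814.83…
Interest: $4,623,280.77 × ((1 + 0.0055)^7 − 1) = $4,623,280.77 × 0.0391411… = $180,960.3193…
Total = $4,623,280.77 + $809,074.1348… + $180,960.3193… = $5,613,315.22

$5,613,315.22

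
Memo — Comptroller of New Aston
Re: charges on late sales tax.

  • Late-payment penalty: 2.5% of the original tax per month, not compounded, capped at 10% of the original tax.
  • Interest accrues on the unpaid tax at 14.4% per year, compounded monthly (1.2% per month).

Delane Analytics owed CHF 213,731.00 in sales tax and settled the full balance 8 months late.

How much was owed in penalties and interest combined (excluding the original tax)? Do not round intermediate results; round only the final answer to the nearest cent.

CHF 42,774.03

Penalty (uncapped): 8 × 2.5% × CHF 213,731.00 = CHF 42,746.20; cap = 10% × CHF 213,731.00 = CHF 21,373.10 → penalty = CHF 21,373.10
Interest: CHF 213,731.00 × ((1 + 0.012)^8 − 1) = CHF 213,731.00 × 0.1001302… = CHF 21,400.9349…
Penalties + interest = CHF 21,373.1000 + CHF 21,400.9349… = CHF 42,774.03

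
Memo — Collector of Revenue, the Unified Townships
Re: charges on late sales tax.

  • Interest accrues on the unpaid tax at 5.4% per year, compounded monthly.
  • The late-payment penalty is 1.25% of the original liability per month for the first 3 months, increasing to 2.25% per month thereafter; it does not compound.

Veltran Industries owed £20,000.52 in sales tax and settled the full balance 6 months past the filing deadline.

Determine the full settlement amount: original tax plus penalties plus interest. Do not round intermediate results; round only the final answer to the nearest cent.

Penalty, months 1–3: 3 × 1.25% × £20,000.52 = £750.02…
Penalty, months 4–6: 3 × 2.25% × £20,000.52 = £1,350.04…
Interest (5.4%/yr ÷ 12 = 0.45%/month): £20,000.52 × ((1 + 0.0045)^6 − 1) = £546.1258…
Total = £20,000.52 + £2,100.0546 + £546.1258… = £22,646.70

£22,646.70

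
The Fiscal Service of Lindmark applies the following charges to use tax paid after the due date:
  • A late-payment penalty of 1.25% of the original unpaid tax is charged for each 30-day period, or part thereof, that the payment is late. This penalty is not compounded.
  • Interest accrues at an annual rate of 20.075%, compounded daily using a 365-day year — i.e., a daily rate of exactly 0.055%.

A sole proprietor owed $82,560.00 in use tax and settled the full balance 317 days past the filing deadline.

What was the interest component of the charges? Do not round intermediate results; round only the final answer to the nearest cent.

Interest: $82,560.00 × ((1 + 0.00055)^317 − 1) = $82,560.00 × 0.19041510… = $15,720.6708…

$15,720.67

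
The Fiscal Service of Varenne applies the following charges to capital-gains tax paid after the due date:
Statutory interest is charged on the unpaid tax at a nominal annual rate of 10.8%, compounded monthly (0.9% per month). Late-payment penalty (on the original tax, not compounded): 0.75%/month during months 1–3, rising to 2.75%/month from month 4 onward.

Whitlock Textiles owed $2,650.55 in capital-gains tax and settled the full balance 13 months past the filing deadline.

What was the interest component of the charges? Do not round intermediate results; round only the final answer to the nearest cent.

Interest: $2,650.55 × ((1 + 0.009)^13 − 1) = $2,650.55 × 0.1235313… = $327.4258…

$327.43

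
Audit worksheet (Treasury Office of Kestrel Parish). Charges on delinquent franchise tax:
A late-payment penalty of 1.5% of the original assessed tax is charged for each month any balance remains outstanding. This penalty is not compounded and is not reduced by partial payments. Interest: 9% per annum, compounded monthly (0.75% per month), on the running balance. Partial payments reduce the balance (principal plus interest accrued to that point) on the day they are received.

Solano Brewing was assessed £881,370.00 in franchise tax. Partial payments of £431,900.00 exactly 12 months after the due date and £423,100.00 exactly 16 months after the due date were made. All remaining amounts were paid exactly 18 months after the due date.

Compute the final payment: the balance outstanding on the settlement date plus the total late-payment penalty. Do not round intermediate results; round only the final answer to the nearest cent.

£365,048.39

Balance at month 12: £881,370.0000 × (1 + 0.0075)^12 = £964,048.5854…
After £431,900.00 payment: £964,048.5854… − £431,900.00 = £532,148.5854…
Balance at month 16: £532,148.5854… × (1 + 0.0075)^4 = £548,293.5428…
After £423,100.00 payment: £548,293.5428… − £423,100.00 = £125,193.5428…
Balance at month 18: £125,193.5428… × (1 + 0.0075)^2 = £127,078.4881…
Penalty: 18 × 1.5% × £881,370.00 = £237,969.90
Final settlement = outstanding balance + penalty = £127,078.4881… + £237,969.90 = £365,048.39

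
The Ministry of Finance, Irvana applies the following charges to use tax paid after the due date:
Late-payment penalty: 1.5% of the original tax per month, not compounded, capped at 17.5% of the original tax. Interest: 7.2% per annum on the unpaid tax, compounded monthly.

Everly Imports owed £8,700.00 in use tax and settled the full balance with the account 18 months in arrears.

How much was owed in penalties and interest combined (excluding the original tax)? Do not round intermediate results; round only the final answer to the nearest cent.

£2,511.59

Penalty (uncapped): 18 × 1.5% × £8,700.00 = £2,349.00; cap = 17.5% × £8,700.00 = £1,522.50 → penalty = £1,522.50
Interest (7.2%/yr ÷ 12 = 0.6%/month): £8,700.00 × ((1 + 0.006)^18 − 1) = £989.0881…
Penalties + interest = £1,522.5000 + £989.0881… = £2,511.59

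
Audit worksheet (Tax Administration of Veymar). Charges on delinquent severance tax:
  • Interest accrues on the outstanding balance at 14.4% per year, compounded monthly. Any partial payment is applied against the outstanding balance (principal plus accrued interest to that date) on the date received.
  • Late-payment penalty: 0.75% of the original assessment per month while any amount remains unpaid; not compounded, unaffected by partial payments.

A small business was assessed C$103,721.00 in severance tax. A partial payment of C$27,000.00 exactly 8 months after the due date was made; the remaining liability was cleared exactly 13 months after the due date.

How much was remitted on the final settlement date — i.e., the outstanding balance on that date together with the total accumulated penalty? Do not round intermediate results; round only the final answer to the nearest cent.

Monthly rate = 14.4% ÷ 12 = 1.2%
Balance at month 8: C$103,721.0000 × (1 + 0.012)^8 = C$114,106.6080…
After C$27,000.00 payment: C$114,106.6080… − C$27,000.00 = C$87,106.6080…
Balance at month 13: C$87,106.6080… × (1 + 0.012)^5 = C$92,459.9522…
Penalty: 13 × 0.75% × C$103,721.00 = C$10,112.80…
Final settlement = outstanding balance + penalty = C$92,459.9522… + C$10,112.80… = C$102,572.75

C$102,572.75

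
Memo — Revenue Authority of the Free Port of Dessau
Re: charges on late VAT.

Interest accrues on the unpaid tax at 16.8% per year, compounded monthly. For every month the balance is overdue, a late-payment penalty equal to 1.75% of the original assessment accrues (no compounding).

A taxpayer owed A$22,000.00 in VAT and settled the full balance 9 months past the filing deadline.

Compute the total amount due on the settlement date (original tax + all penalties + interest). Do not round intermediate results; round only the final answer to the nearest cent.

A$28,397.41

Late-payment penalty = 1.75% × A$22,000.00 × 9 mo = A$3,465.00
Interest (16.8%/yr ÷ 12 = 1.4%/month): A$22,000.00 × ((1 + 0.014)^9 − 1) = A$2,932.4109…
Total = A$22,000.00 + A$3,465.0000 + A$2,932.4109… = A$28,397.41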